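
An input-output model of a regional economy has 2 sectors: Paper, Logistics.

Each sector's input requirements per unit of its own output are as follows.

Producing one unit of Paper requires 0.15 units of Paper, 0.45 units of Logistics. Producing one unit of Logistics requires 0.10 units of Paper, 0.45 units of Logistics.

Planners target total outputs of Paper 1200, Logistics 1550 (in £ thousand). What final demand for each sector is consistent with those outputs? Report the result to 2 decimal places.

d_1 = 865.00, d_2 = 312.50

I − A =
  [   0.85    -0.10]
  [  -0.45     0.55]
d = (I − A) x:
  d_1 = (+0.85)·1200 + (-0.10)·1550 = 865.00
  d_2 = (-0.45)·1200 + (+0.55)·1550 = 312.50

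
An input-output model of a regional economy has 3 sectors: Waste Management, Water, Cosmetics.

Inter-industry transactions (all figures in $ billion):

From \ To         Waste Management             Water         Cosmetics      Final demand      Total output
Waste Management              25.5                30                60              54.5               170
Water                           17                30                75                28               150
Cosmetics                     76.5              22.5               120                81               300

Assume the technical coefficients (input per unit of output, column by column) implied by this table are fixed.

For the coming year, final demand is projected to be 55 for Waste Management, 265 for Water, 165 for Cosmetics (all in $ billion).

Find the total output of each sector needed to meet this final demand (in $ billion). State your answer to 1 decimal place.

x_1 = 370.3, x_2 = 596.9, x_3 = 702.0

Technical coefficients a_ij = z_ij / X_j:
  a_11 = 25.5/170 = 0.15, a_21 = 17/170 = 0.10, a_31 = 76.5/170 = 0.45
  a_12 = 30/150 = 0.20, a_22 = 30/150 = 0.20, a_32 = 22.5/150 = 0.15
  a_13 = 60/300 = 0.20, a_23 = 75/300 = 0.25, a_33 = 120/300 = 0.40
I − A =
  [   0.85    -0.20    -0.20]
  [  -0.10     0.80    -0.25]
  [  -0.45    -0.15     0.60]
Cofactors of I−A, C_ij = (−1)^(i+j)·(minor ij) (rows/columns in the sector order above):
  C_11 = (0.80)(0.60) − (-0.25)(-0.15) = 0.4425
  C_12 = −[(-0.10)(0.60) − (-0.25)(-0.45)] = 0.1725
  C_13 = (-0.10)(-0.15) − (0.80)(-0.45) = 0.3750
  C_21 = −[(-0.20)(0.60) − (-0.20)(-0.15)] = 0.1500
  C_22 = (0.85)(0.60) − (-0.20)(-0.45) = 0.4200
  C_23 = −[(0.85)(-0.15) − (-0.20)(-0.45)] = 0.2175
  C_31 = (-0.20)(-0.25) − (-0.20)(0.80) = 0.2100
  C_32 = −[(0.85)(-0.25) − (-0.20)(-0.10)] = 0.2325
  C_33 = (0.85)(0.80) − (-0.20)(-0.10) = 0.6600
det(I−A) = Σ_j (I−A)_1j·C_1j = (0.85)(0.4425) + (-0.20)(0.1725) + (-0.20)(0.3750) = 0.266625
adj(I−A) = Cᵀ =
  [ 0.4425   0.1500   0.2100]
  [ 0.1725   0.4200   0.2325]
  [ 0.3750   0.2175   0.6600]
(I − A)⁻¹ = adj(I−A) / det(I−A) ≈
  [   1.6596     0.5626     0.7876]
  [   0.6470     1.5752     0.8720]
  [   1.4065     0.8158     2.4754]
x = (I − A)⁻¹ d = adj(I−A)·d / det(I−A), with det(I−A) = 0.266625:
  x_1 = (0.4425·55 + 0.1500·265 + 0.2100·165) / 0.266625 = 98.7375 / 0.266625 ≈ 370.3
  x_2 = (0.1725·55 + 0.4200·265 + 0.2325·165) / 0.266625 = 159.15 / 0.266625 ≈ 596.9
  x_3 = (0.3750·55 + 0.2175·265 + 0.6600·165) / 0.266625 = 187.1625 / 0.266625 ≈ 702.0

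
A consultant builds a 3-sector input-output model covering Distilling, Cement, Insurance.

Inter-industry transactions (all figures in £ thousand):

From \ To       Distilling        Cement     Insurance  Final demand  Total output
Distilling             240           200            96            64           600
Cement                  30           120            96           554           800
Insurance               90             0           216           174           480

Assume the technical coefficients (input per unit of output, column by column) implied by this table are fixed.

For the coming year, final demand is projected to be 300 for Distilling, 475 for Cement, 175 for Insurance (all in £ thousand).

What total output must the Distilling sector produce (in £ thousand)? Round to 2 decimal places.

Technical coefficients a_ij = z_ij / X_j:
  a_DD = 240/600 = 0.40, a_CD = 30/600 = 0.05, a_ID = 90/600 = 0.15
  a_DC = 200/800 = 0.25, a_CC = 120/800 = 0.15, a_IC = 0/800 = 0.00
  a_DI = 96/480 = 0.20, a_CI = 96/480 = 0.20, a_II = 216/480 = 0.45
I − A =
  [   0.60    -0.25    -0.20]
  [  -0.05     0.85    -0.20]
  [  -0.15     0.00     0.55]
Cofactors of I−A, C_ij = (−1)^(i+j)·(minor ij) (rows/columns in the sector order above):
  C_11 = (0.85)(0.55) − (-0.20)(0.00) = 0.4675
  C_12 = −[(-0.05)(0.55) − (-0.20)(-0.15)] = 0.0575
  C_13 = (-0.05)(0.00) − (0.85)(-0.15) = 0.1275
  C_21 = −[(-0.25)(0.55) − (-0.20)(0.00)] = 0.1375
  C_22 = (0.60)(0.55) − (-0.20)(-0.15) = 0.3000
  C_23 = −[(0.60)(0.00) − (-0.25)(-0.15)] = 0.0375
  C_31 = (-0.25)(-0.20) − (-0.20)(0.85) = 0.2200
  C_32 = −[(0.60)(-0.20) − (-0.20)(-0.05)] = 0.1300
  C_33 = (0.60)(0.85) − (-0.25)(-0.05) = 0.4975
det(I−A) = Σ_j (I−A)_1j·C_1j = (0.60)(0.4675) + (-0.25)(0.0575) + (-0.20)(0.1275) = 0.240625
adj(I−A) = Cᵀ =
  [ 0.4675   0.1375   0.2200]
  [ 0.0575   0.3000   0.1300]
  [ 0.1275   0.0375   0.4975]
(I − A)⁻¹ = adj(I−A) / det(I−A) ≈
  [   1.9429     0.5714     0.9143]
  [   0.2390     1.2468     0.5403]
  [   0.5299     0.1558     2.0675]
x = (I − A)⁻¹ d = adj(I−A)·d / det(I−A), with det(I−A) = 0.240625:
  x_D = (0.4675·300 + 0.1375·475 + 0.2200·175) / 0.240625 = 244.0625 / 0.240625 ≈ 1014.29
  x_C = (0.0575·300 + 0.3000·475 + 0.1300·175) / 0.240625 = 182.50 / 0.240625 ≈ 758.44
  x_I = (0.1275·300 + 0.0375·475 + 0.4975·175) / 0.240625 = 143.125 / 0.240625 ≈ 594.81

x_D = 1014.29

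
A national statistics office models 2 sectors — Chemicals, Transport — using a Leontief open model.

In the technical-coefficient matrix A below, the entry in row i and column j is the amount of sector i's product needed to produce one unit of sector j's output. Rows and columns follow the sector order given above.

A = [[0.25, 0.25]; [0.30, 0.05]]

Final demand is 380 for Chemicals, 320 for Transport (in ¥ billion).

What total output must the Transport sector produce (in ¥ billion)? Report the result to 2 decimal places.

I − A =
  [   0.75    -0.25]
  [  -0.30     0.95]
det(I−A) = (0.75)(0.95) − (-0.25)(-0.30) = 0.6375
adj(I−A) = [[0.95, 0.25], [0.30, 0.75]]
(I − A)⁻¹ = adj(I−A) / det(I−A) ≈
  [   1.4902     0.3922]
  [   0.4706     1.1765]
x = (I − A)⁻¹ d = adj(I−A)·d / det(I−A), with det(I−A) = 0.6375:
  x_1 = (0.95·380 + 0.25·320) / 0.6375 = 441.00 / 0.6375 ≈ 691.76
  x_2 = (0.30·380 + 0.75·320) / 0.6375 = 354.00 / 0.6375 ≈ 555.29

x_2 = 555.29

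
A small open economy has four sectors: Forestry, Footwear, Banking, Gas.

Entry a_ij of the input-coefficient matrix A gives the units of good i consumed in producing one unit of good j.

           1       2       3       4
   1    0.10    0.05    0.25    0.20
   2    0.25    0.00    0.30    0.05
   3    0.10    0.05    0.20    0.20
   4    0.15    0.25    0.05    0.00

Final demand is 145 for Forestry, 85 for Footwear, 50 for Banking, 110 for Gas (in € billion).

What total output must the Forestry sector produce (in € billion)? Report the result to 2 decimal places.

I − A =
  [   0.90    -0.05    -0.25    -0.20]
  [  -0.25     1.00    -0.30    -0.05]
  [  -0.10    -0.05     0.80    -0.20]
  [  -0.15    -0.25    -0.05     1.00]
Compute the cofactors C_ij = (−1)^(i+j)·(3×3 minor ij) of I−A; the adjugate is their transpose:
adj(I−A) = Cᵀ =
  [ 0.749875   0.105000   0.287000   0.212625]
  [ 0.242750   0.653500   0.330125   0.147250]
  [ 0.154125   0.100000   0.833375   0.202500]
  [ 0.180875   0.184125   0.167250   0.666875]
det(I−A) = Σ_j (I−A)_1j·C_1j = (0.90)(0.749875) + (-0.05)(0.242750) + (-0.25)(0.154125) + (-0.20)(0.180875) = 0.58804375
(I − A)⁻¹ = adj(I−A) / det(I−A) ≈
  [   1.2752     0.1786     0.4881     0.3616]
  [   0.4128     1.1113     0.5614     0.2504]
  [   0.2621     0.1701     1.4172     0.3444]
  [   0.3076     0.3131     0.2844     1.1341]
x = (I − A)⁻¹ d = adj(I−A)·d / det(I−A), with det(I−A) = 0.58804375:
  x_1 = (0.749875·145 + 0.105000·85 + 0.287000·50 + 0.212625·110) / 0.58804375 = 155.395625 / 0.58804375 ≈ 264.26
  x_2 = (0.242750·145 + 0.653500·85 + 0.330125·50 + 0.147250·110) / 0.58804375 = 123.45 / 0.58804375 ≈ 209.93
  x_3 = (0.154125·145 + 0.100000·85 + 0.833375·50 + 0.202500·110) / 0.58804375 = 94.791875 / 0.58804375 ≈ 161.20
  x_4 = (0.180875·145 + 0.184125·85 + 0.167250·50 + 0.666875·110) / 0.58804375 = 123.59625 / 0.58804375 ≈ 210.18

x_1 = 264.26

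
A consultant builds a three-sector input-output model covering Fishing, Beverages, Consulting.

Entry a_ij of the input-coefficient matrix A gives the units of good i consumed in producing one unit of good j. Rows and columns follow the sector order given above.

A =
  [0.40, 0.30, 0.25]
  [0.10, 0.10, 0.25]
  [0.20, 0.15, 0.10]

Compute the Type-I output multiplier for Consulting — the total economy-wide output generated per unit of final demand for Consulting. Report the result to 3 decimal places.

m_3 = 2.643

I − A =
  [   0.60    -0.30    -0.25]
  [  -0.10     0.90    -0.25]
  [  -0.20    -0.15     0.90]
Cofactors of I−A, C_ij = (−1)^(i+j)·(minor ij) (rows/columns in the sector order above):
  C_11 = (0.90)(0.90) − (-0.25)(-0.15) = 0.7725
  C_12 = −[(-0.10)(0.90) − (-0.25)(-0.20)] = 0.1400
  C_13 = (-0.10)(-0.15) − (0.90)(-0.20) = 0.1950
  C_21 = −[(-0.30)(0.90) − (-0.25)(-0.15)] = 0.3075
  C_22 = (0.60)(0.90) − (-0.25)(-0.20) = 0.4900
  C_23 = −[(0.60)(-0.15) − (-0.30)(-0.20)] = 0.1500
  C_31 = (-0.30)(-0.25) − (-0.25)(0.90) = 0.3000
  C_32 = −[(0.60)(-0.25) − (-0.25)(-0.10)] = 0.1750
  C_33 = (0.60)(0.90) − (-0.30)(-0.10) = 0.5100
det(I−A) = Σ_j (I−A)_1j·C_1j = (0.60)(0.7725) + (-0.30)(0.1400) + (-0.25)(0.1950) = 0.37275
adj(I−A) = Cᵀ =
  [ 0.7725   0.3075   0.3000]
  [ 0.1400   0.4900   0.1750]
  [ 0.1950   0.1500   0.5100]
(I − A)⁻¹ = adj(I−A) / det(I−A) ≈
  [   2.0724     0.8249     0.8048]
  [   0.3756     1.3146     0.4695]
  [   0.5231     0.4024     1.3682]
The output multiplier for sector j is the column-j sum of the Leontief inverse (I − A)⁻¹ = adj(I−A) / det(I−A).
Column 3 of adj(I−A): (0.3000, 0.1750, 0.5100); det(I−A) = 0.37275.
m_3 = (0.3000 + 0.1750 + 0.5100) / 0.37275 = 0.985 / 0.37275 ≈ 2.643.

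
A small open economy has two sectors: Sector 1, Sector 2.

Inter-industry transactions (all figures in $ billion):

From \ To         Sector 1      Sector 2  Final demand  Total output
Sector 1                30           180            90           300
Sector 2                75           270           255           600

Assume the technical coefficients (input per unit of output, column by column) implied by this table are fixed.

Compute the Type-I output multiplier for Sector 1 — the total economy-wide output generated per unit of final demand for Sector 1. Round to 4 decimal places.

m_1 = 1.9048

Technical coefficients a_ij = z_ij / X_j:
  a_11 = 30/300 = 0.10, a_21 = 75/300 = 0.25
  a_12 = 180/600 = 0.30, a_22 = 270/600 = 0.45
I − A =
  [   0.90    -0.30]
  [  -0.25     0.55]
det(I−A) = (0.90)(0.55) − (-0.30)(-0.25) = 0.4200
adj(I−A) = [[0.55, 0.30], [0.25, 0.90]]
(I − A)⁻¹ = adj(I−A) / det(I−A) ≈
  [   1.30952     0.71429]
  [   0.59524     2.14286]
The output multiplier for sector j is the column-j sum of the Leontief inverse (I − A)⁻¹ = adj(I−A) / det(I−A).
Column 1 of adj(I−A): (0.55, 0.25); det(I−A) = 0.4200.
m_1 = (0.55 + 0.25) / 0.4200 = 0.80 / 0.4200 ≈ 1.9048.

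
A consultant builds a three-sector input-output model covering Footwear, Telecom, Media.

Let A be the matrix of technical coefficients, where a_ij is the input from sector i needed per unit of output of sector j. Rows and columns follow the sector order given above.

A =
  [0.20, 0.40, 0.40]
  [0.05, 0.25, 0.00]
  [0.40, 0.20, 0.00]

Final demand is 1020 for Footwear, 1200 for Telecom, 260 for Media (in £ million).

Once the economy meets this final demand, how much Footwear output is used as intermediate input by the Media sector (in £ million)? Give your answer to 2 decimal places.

I − A =
  [   0.80    -0.40    -0.40]
  [  -0.05     0.75     0.00]
  [  -0.40    -0.20     1.00]
Cofactors of I−A, C_ij = (−1)^(i+j)·(minor ij) (rows/columns in the sector order above):
  C_11 = (0.75)(1.00) − (0.00)(-0.20) = 0.7500
  C_12 = −[(-0.05)(1.00) − (0.00)(-0.40)] = 0.0500
  C_13 = (-0.05)(-0.20) − (0.75)(-0.40) = 0.3100
  C_21 = −[(-0.40)(1.00) − (-0.40)(-0.20)] = 0.4800
  C_22 = (0.80)(1.00) − (-0.40)(-0.40) = 0.6400
  C_23 = −[(0.80)(-0.20) − (-0.40)(-0.40)] = 0.3200
  C_31 = (-0.40)(0.00) − (-0.40)(0.75) = 0.3000
  C_32 = −[(0.80)(0.00) − (-0.40)(-0.05)] = 0.0200
  C_33 = (0.80)(0.75) − (-0.40)(-0.05) = 0.5800
det(I−A) = Σ_j (I−A)_1j·C_1j = (0.80)(0.7500) + (-0.40)(0.0500) + (-0.40)(0.3100) = 0.4560
adj(I−A) = Cᵀ =
  [ 0.7500   0.4800   0.3000]
  [ 0.0500   0.6400   0.0200]
  [ 0.3100   0.3200   0.5800]
(I − A)⁻¹ = adj(I−A) / det(I−A) ≈
  [   1.6447     1.0526     0.6579]
  [   0.1096     1.4035     0.0439]
  [   0.6798     0.7018     1.2719]
First solve x = (I − A)⁻¹ d = adj(I−A)·d / det(I−A); in particular x_3 = (0.3100·1020 + 0.3200·1200 + 0.5800·260) / 0.4560 = 851.00 / 0.4560 ≈ 1866.2281.
Intermediate flow from 1 to 3: z_13 = a_13 · x_3 = 0.40 × 851.00 / 0.4560 = 340.40 / 0.4560 ≈ 746.49.

z_13 = 746.49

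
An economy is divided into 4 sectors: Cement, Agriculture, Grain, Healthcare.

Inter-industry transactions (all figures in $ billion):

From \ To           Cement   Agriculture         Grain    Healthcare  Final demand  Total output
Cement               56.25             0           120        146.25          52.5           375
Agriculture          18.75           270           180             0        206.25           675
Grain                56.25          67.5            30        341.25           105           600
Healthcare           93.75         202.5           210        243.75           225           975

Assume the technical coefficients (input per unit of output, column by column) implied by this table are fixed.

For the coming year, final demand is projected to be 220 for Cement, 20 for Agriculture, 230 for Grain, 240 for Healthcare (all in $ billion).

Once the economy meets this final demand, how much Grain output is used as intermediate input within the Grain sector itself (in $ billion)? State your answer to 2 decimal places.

z_33 = 40.05

Technical coefficients a_ij = z_ij / X_j:
  a_11 = 56.25/375 = 0.15, a_21 = 18.75/375 = 0.05, a_31 = 56.25/375 = 0.15, a_41 = 93.75/375 = 0.25
  a_12 = 0/675 = 0.00, a_22 = 270/675 = 0.40, a_32 = 67.5/675 = 0.10, a_42 = 202.5/675 = 0.30
  a_13 = 120/600 = 0.20, a_23 = 180/600 = 0.30, a_33 = 30/600 = 0.05, a_43 = 210/600 = 0.35
  a_14 = 146.25/975 = 0.15, a_24 = 0/975 = 0.00, a_34 = 341.25/975 = 0.35, a_44 = 243.75/975 = 0.25
I − A =
  [   0.85     0.00    -0.20    -0.15]
  [  -0.05     0.60    -0.30     0.00]
  [  -0.15    -0.10     0.95    -0.35]
  [  -0.25    -0.30    -0.35     0.75]
Compute the cofactors C_ij = (−1)^(i+j)·(3×3 minor ij) of I−A; the adjugate is their transpose:
adj(I−A) = Cᵀ =
  [ 0.300000   0.084000   0.135000   0.123000]
  [ 0.089500   0.418000   0.190125   0.106625]
  [ 0.129000   0.156000   0.357750   0.192750]
  [ 0.196000   0.268000   0.288000   0.440000]
det(I−A) = Σ_j (I−A)_1j·C_1j = (0.85)(0.300000) + (0.00)(0.089500) + (-0.20)(0.129000) + (-0.15)(0.196000) = 0.1998
(I − A)⁻¹ = adj(I−A) / det(I−A) ≈
  [   1.5015     0.4204     0.6757     0.6156]
  [   0.4479     2.0921     0.9516     0.5337]
  [   0.6456     0.7808     1.7905     0.9647]
  [   0.9810     1.3413     1.4414     2.2022]
First solve x = (I − A)⁻¹ d = adj(I−A)·d / det(I−A); in particular x_3 = (0.129000·220 + 0.156000·20 + 0.357750·230 + 0.192750·240) / 0.1998 = 160.0425 / 0.1998 ≈ 801.0135.
Intermediate flow from 3 to 3: z_33 = a_33 · x_3 = 0.05 × 160.0425 / 0.1998 = 8.002125 / 0.1998 ≈ 40.05.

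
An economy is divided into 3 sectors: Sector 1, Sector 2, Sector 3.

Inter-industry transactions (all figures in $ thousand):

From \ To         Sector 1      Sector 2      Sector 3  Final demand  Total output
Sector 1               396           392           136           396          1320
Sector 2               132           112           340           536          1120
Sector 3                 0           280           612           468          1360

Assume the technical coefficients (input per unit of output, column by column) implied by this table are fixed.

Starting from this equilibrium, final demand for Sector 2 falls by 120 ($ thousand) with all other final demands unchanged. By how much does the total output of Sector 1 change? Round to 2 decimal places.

Technical coefficients a_ij = z_ij / X_j:
  a_11 = 396/1320 = 0.30, a_21 = 132/1320 = 0.10, a_31 = 0/1320 = 0.00
  a_12 = 392/1120 = 0.35, a_22 = 112/1120 = 0.10, a_32 = 280/1120 = 0.25
  a_13 = 136/1360 = 0.10, a_23 = 340/1360 = 0.25, a_33 = 612/1360 = 0.45
I − A =
  [   0.70    -0.35    -0.10]
  [  -0.10     0.90    -0.25]
  [   0.00    -0.25     0.55]
Cofactors of I−A, C_ij = (−1)^(i+j)·(minor ij) (rows/columns in the sector order above):
  C_11 = (0.90)(0.55) − (-0.25)(-0.25) = 0.4325
  C_12 = −[(-0.10)(0.55) − (-0.25)(0.00)] = 0.0550
  C_13 = (-0.10)(-0.25) − (0.90)(0.00) = 0.0250
  C_21 = −[(-0.35)(0.55) − (-0.10)(-0.25)] = 0.2175
  C_22 = (0.70)(0.55) − (-0.10)(0.00) = 0.3850
  C_23 = −[(0.70)(-0.25) − (-0.35)(0.00)] = 0.1750
  C_31 = (-0.35)(-0.25) − (-0.10)(0.90) = 0.1775
  C_32 = −[(0.70)(-0.25) − (-0.10)(-0.10)] = 0.1850
  C_33 = (0.70)(0.90) − (-0.35)(-0.10) = 0.5950
det(I−A) = Σ_j (I−A)_1j·C_1j = (0.70)(0.4325) + (-0.35)(0.0550) + (-0.10)(0.0250) = 0.2810
adj(I−A) = Cᵀ =
  [ 0.4325   0.2175   0.1775]
  [ 0.0550   0.3850   0.1850]
  [ 0.0250   0.1750   0.5950]
(I − A)⁻¹ = adj(I−A) / det(I−A) ≈
  [   1.5391     0.7740     0.6317]
  [   0.1957     1.3701     0.6584]
  [   0.0890     0.6228     2.1174]
Δx = (I − A)⁻¹ Δd with Δd having -120 in the Sector 2 component and 0 elsewhere.
So Δx_1 = L_12 · (-120), where L_12 = adj(I−A)_12 / det(I−A) = 0.2175 / 0.2810.
Δx_1 = 0.2175 × (-120) / 0.2810 = -26.10 / 0.2810 ≈ -92.88.

Δx_1 = -92.88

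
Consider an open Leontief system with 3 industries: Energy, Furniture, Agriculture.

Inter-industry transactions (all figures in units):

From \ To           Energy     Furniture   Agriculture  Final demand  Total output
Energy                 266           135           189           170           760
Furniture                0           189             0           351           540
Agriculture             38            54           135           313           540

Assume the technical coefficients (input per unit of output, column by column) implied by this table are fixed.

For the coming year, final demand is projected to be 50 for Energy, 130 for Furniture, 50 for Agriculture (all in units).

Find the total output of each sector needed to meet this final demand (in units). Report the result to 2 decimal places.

Technical coefficients a_ij = z_ij / X_j:
  a_EE = 266/760 = 0.35, a_FE = 0/760 = 0.00, a_AE = 38/760 = 0.05
  a_EF = 135/540 = 0.25, a_FF = 189/540 = 0.35, a_AF = 54/540 = 0.10
  a_EA = 189/540 = 0.35, a_FA = 0/540 = 0.00, a_AA = 135/540 = 0.25
I − A =
  [   0.65    -0.25    -0.35]
  [   0.00     0.65     0.00]
  [  -0.05    -0.10     0.75]
Cofactors of I−A, C_ij = (−1)^(i+j)·(minor ij) (rows/columns in the sector order above):
  C_11 = (0.65)(0.75) − (0.00)(-0.10) = 0.4875
  C_12 = −[(0.00)(0.75) − (0.00)(-0.05)] = 0.0000
  C_13 = (0.00)(-0.10) − (0.65)(-0.05) = 0.0325
  C_21 = −[(-0.25)(0.75) − (-0.35)(-0.10)] = 0.2225
  C_22 = (0.65)(0.75) − (-0.35)(-0.05) = 0.4700
  C_23 = −[(0.65)(-0.10) − (-0.25)(-0.05)] = 0.0775
  C_31 = (-0.25)(0.00) − (-0.35)(0.65) = 0.2275
  C_32 = −[(0.65)(0.00) − (-0.35)(0.00)] = 0.0000
  C_33 = (0.65)(0.65) − (-0.25)(0.00) = 0.4225
det(I−A) = Σ_j (I−A)_1j·C_1j = (0.65)(0.4875) + (-0.25)(0.0000) + (-0.35)(0.0325) = 0.3055
adj(I−A) = Cᵀ =
  [ 0.4875   0.2225   0.2275]
  [ 0.0000   0.4700   0.0000]
  [ 0.0325   0.0775   0.4225]
(I − A)⁻¹ = adj(I−A) / det(I−A) ≈
  [   1.5957     0.7283     0.7447]
  [   0.0000     1.5385     0.0000]
  [   0.1064     0.2537     1.3830]
x = (I − A)⁻¹ d = adj(I−A)·d / det(I−A), with det(I−A) = 0.3055:
  x_E = (0.4875·50 + 0.2225·130 + 0.2275·50) / 0.3055 = 64.675 / 0.3055 ≈ 211.70
  x_F = (0.0000·50 + 0.4700·130 + 0.0000·50) / 0.3055 = 61.10 / 0.3055 = 200.00
  x_A = (0.0325·50 + 0.0775·130 + 0.4225·50) / 0.3055 = 32.825 / 0.3055 ≈ 107.45

x_E = 211.70, x_F = 200.00, x_A = 107.45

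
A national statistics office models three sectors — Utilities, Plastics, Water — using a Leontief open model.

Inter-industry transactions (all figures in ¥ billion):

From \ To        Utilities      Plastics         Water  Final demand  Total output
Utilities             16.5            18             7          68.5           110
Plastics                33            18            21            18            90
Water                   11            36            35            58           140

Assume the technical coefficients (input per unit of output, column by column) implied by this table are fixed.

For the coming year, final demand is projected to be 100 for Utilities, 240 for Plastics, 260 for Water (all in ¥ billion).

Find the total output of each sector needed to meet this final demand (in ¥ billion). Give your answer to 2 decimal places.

Technical coefficients a_ij = z_ij / X_j:
  a_11 = 16.5/110 = 0.15, a_21 = 33/110 = 0.30, a_31 = 11/110 = 0.10
  a_12 = 18/90 = 0.20, a_22 = 18/90 = 0.20, a_32 = 36/90 = 0.40
  a_13 = 7/140 = 0.05, a_23 = 21/140 = 0.15, a_33 = 35/140 = 0.25
I − A =
  [   0.85    -0.20    -0.05]
  [  -0.30     0.80    -0.15]
  [  -0.10    -0.40     0.75]
Cofactors of I−A, C_ij = (−1)^(i+j)·(minor ij) (rows/columns in the sector order above):
  C_11 = (0.80)(0.75) − (-0.15)(-0.40) = 0.5400
  C_12 = −[(-0.30)(0.75) − (-0.15)(-0.10)] = 0.2400
  C_13 = (-0.30)(-0.40) − (0.80)(-0.10) = 0.2000
  C_21 = −[(-0.20)(0.75) − (-0.05)(-0.40)] = 0.1700
  C_22 = (0.85)(0.75) − (-0.05)(-0.10) = 0.6325
  C_23 = −[(0.85)(-0.40) − (-0.20)(-0.10)] = 0.3600
  C_31 = (-0.20)(-0.15) − (-0.05)(0.80) = 0.0700
  C_32 = −[(0.85)(-0.15) − (-0.05)(-0.30)] = 0.1425
  C_33 = (0.85)(0.80) − (-0.20)(-0.30) = 0.6200
det(I−A) = Σ_j (I−A)_1j·C_1j = (0.85)(0.5400) + (-0.20)(0.2400) + (-0.05)(0.2000) = 0.4010
adj(I−A) = Cᵀ =
  [ 0.5400   0.1700   0.0700]
  [ 0.2400   0.6325   0.1425]
  [ 0.2000   0.3600   0.6200]
(I − A)⁻¹ = adj(I−A) / det(I−A) ≈
  [   1.3466     0.4239     0.1746]
  [   0.5985     1.5773     0.3554]
  [   0.4988     0.8978     1.5461]
x = (I − A)⁻¹ d = adj(I−A)·d / det(I−A), with det(I−A) = 0.4010:
  x_1 = (0.5400·100 + 0.1700·240 + 0.0700·260) / 0.4010 = 113.00 / 0.4010 ≈ 281.80
  x_2 = (0.2400·100 + 0.6325·240 + 0.1425·260) / 0.4010 = 212.85 / 0.4010 ≈ 530.80
  x_3 = (0.2000·100 + 0.3600·240 + 0.6200·260) / 0.4010 = 267.60 / 0.4010 ≈ 667.33

x_1 = 281.80, x_2 = 530.80, x_3 = 667.33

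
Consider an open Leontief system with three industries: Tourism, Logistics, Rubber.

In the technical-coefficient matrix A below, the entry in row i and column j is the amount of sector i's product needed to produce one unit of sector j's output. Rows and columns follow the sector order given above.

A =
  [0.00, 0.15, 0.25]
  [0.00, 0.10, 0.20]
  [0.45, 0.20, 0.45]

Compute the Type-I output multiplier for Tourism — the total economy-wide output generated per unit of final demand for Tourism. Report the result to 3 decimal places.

m_T = 2.792

I − A =
  [   1.00    -0.15    -0.25]
  [   0.00     0.90    -0.20]
  [  -0.45    -0.20     0.55]
Cofactors of I−A, C_ij = (−1)^(i+j)·(minor ij) (rows/columns in the sector order above):
  C_11 = (0.90)(0.55) − (-0.20)(-0.20) = 0.4550
  C_12 = −[(0.00)(0.55) − (-0.20)(-0.45)] = 0.0900
  C_13 = (0.00)(-0.20) − (0.90)(-0.45) = 0.4050
  C_21 = −[(-0.15)(0.55) − (-0.25)(-0.20)] = 0.1325
  C_22 = (1.00)(0.55) − (-0.25)(-0.45) = 0.4375
  C_23 = −[(1.00)(-0.20) − (-0.15)(-0.45)] = 0.2675
  C_31 = (-0.15)(-0.20) − (-0.25)(0.90) = 0.2550
  C_32 = −[(1.00)(-0.20) − (-0.25)(0.00)] = 0.2000
  C_33 = (1.00)(0.90) − (-0.15)(0.00) = 0.9000
det(I−A) = Σ_j (I−A)_1j·C_1j = (1.00)(0.4550) + (-0.15)(0.0900) + (-0.25)(0.4050) = 0.34025
adj(I−A) = Cᵀ =
  [ 0.4550   0.1325   0.2550]
  [ 0.0900   0.4375   0.2000]
  [ 0.4050   0.2675   0.9000]
(I − A)⁻¹ = adj(I−A) / det(I−A) ≈
  [   1.3373     0.3894     0.7494]
  [   0.2645     1.2858     0.5878]
  [   1.1903     0.7862     2.6451]
The output multiplier for sector j is the column-j sum of the Leontief inverse (I − A)⁻¹ = adj(I−A) / det(I−A).
Column T of adj(I−A): (0.4550, 0.0900, 0.4050); det(I−A) = 0.34025.
m_T = (0.4550 + 0.0900 + 0.4050) / 0.34025 = 0.95 / 0.34025 ≈ 2.792.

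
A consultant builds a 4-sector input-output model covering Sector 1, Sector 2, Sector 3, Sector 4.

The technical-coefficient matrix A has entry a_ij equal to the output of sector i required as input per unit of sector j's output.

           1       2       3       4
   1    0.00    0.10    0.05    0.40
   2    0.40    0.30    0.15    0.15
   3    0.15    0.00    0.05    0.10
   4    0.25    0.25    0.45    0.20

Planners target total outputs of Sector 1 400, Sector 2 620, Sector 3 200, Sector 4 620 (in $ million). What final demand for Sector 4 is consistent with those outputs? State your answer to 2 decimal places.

d_4 = 151.00

I − A =
  [   1.00    -0.10    -0.05    -0.40]
  [  -0.40     0.70    -0.15    -0.15]
  [  -0.15     0.00     0.95    -0.10]
  [  -0.25    -0.25    -0.45     0.80]
d = (I − A) x:
  d_1 = (+1.00)·400 + (-0.10)·620 + (-0.05)·200 + (-0.40)·620 = 80.00
  d_2 = (-0.40)·400 + (+0.70)·620 + (-0.15)·200 + (-0.15)·620 = 151.00
  d_3 = (-0.15)·400 + (+0.00)·620 + (+0.95)·200 + (-0.10)·620 = 68.00
  d_4 = (-0.25)·400 + (-0.25)·620 + (-0.45)·200 + (+0.80)·620 = 151.00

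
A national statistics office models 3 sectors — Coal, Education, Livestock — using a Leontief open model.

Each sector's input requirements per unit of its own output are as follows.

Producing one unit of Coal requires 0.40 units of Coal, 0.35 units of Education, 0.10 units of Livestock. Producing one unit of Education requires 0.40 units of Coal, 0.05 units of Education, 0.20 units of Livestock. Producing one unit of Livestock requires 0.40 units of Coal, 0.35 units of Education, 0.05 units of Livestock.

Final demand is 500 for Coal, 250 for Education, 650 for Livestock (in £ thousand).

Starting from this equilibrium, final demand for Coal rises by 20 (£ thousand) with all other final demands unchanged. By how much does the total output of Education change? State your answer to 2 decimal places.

Δx_2 = 25.65

I − A =
  [   0.60    -0.40    -0.40]
  [  -0.35     0.95    -0.35]
  [  -0.10    -0.20     0.95]
Cofactors of I−A, C_ij = (−1)^(i+j)·(minor ij) (rows/columns in the sector order above):
  C_11 = (0.95)(0.95) − (-0.35)(-0.20) = 0.8325
  C_12 = −[(-0.35)(0.95) − (-0.35)(-0.10)] = 0.3675
  C_13 = (-0.35)(-0.20) − (0.95)(-0.10) = 0.1650
  C_21 = −[(-0.40)(0.95) − (-0.40)(-0.20)] = 0.4600
  C_22 = (0.60)(0.95) − (-0.40)(-0.10) = 0.5300
  C_23 = −[(0.60)(-0.20) − (-0.40)(-0.10)] = 0.1600
  C_31 = (-0.40)(-0.35) − (-0.40)(0.95) = 0.5200
  C_32 = −[(0.60)(-0.35) − (-0.40)(-0.35)] = 0.3500
  C_33 = (0.60)(0.95) − (-0.40)(-0.35) = 0.4300
det(I−A) = Σ_j (I−A)_1j·C_1j = (0.60)(0.8325) + (-0.40)(0.3675) + (-0.40)(0.1650) = 0.2865
adj(I−A) = Cᵀ =
  [ 0.8325   0.4600   0.5200]
  [ 0.3675   0.5300   0.3500]
  [ 0.1650   0.1600   0.4300]
(I − A)⁻¹ = adj(I−A) / det(I−A) ≈
  [   2.9058     1.6056     1.8150]
  [   1.2827     1.8499     1.2216]
  [   0.5759     0.5585     1.5009]
Δx = (I − A)⁻¹ Δd with Δd having +20 in the Coal component and 0 elsewhere.
So Δx_2 = L_21 · (+20), where L_21 = adj(I−A)_21 / det(I−A) = 0.3675 / 0.2865.
Δx_2 = 0.3675 × (+20) / 0.2865 = 7.35 / 0.2865 ≈ 25.65.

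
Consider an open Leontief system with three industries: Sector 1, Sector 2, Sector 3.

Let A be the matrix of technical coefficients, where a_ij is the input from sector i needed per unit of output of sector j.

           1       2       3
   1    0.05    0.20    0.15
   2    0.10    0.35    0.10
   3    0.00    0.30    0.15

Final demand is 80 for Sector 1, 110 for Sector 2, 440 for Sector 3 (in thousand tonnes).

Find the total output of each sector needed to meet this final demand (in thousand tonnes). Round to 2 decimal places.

x_1 = 246.70, x_2 = 303.29, x_3 = 624.69

I − A =
  [   0.95    -0.20    -0.15]
  [  -0.10     0.65    -0.10]
  [   0.00    -0.30     0.85]
Cofactors of I−A, C_ij = (−1)^(i+j)·(minor ij) (rows/columns in the sector order above):
  C_11 = (0.65)(0.85) − (-0.10)(-0.30) = 0.5225
  C_12 = −[(-0.10)(0.85) − (-0.10)(0.00)] = 0.0850
  C_13 = (-0.10)(-0.30) − (0.65)(0.00) = 0.0300
  C_21 = −[(-0.20)(0.85) − (-0.15)(-0.30)] = 0.2150
  C_22 = (0.95)(0.85) − (-0.15)(0.00) = 0.8075
  C_23 = −[(0.95)(-0.30) − (-0.20)(0.00)] = 0.2850
  C_31 = (-0.20)(-0.10) − (-0.15)(0.65) = 0.1175
  C_32 = −[(0.95)(-0.10) − (-0.15)(-0.10)] = 0.1100
  C_33 = (0.95)(0.65) − (-0.20)(-0.10) = 0.5975
det(I−A) = Σ_j (I−A)_1j·C_1j = (0.95)(0.5225) + (-0.20)(0.0850) + (-0.15)(0.0300) = 0.474875
adj(I−A) = Cᵀ =
  [ 0.5225   0.2150   0.1175]
  [ 0.0850   0.8075   0.1100]
  [ 0.0300   0.2850   0.5975]
(I − A)⁻¹ = adj(I−A) / det(I−A) ≈
  [   1.1003     0.4528     0.2474]
  [   0.1790     1.7004     0.2316]
  [   0.0632     0.6002     1.2582]
x = (I − A)⁻¹ d = adj(I−A)·d / det(I−A), with det(I−A) = 0.474875:
  x_1 = (0.5225·80 + 0.2150·110 + 0.1175·440) / 0.474875 = 117.15 / 0.474875 ≈ 246.70
  x_2 = (0.0850·80 + 0.8075·110 + 0.1100·440) / 0.474875 = 144.025 / 0.474875 ≈ 303.29
  x_3 = (0.0300·80 + 0.2850·110 + 0.5975·440) / 0.474875 = 296.65 / 0.474875 ≈ 624.69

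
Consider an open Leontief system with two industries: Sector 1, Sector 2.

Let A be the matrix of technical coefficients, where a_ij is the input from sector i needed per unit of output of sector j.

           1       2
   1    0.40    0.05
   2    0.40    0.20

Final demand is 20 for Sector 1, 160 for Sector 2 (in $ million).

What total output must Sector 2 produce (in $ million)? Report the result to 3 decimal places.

I − A =
  [   0.60    -0.05]
  [  -0.40     0.80]
det(I−A) = (0.60)(0.80) − (-0.05)(-0.40) = 0.4600
adj(I−A) = [[0.80, 0.05], [0.40, 0.60]]
(I − A)⁻¹ = adj(I−A) / det(I−A) ≈
  [   1.7391     0.1087]
  [   0.8696     1.3043]
x = (I − A)⁻¹ d = adj(I−A)·d / det(I−A), with det(I−A) = 0.4600:
  x_1 = (0.80·20 + 0.05·160) / 0.4600 = 24.00 / 0.4600 ≈ 52.174
  x_2 = (0.40·20 + 0.60·160) / 0.4600 = 104.00 / 0.4600 ≈ 226.087

x_2 = 226.087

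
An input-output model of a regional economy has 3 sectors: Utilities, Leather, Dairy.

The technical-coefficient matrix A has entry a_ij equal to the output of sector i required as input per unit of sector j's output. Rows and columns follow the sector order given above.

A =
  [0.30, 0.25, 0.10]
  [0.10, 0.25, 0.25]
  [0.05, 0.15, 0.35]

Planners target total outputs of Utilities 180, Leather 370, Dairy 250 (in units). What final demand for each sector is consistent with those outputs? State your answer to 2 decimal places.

d_1 = 8.50, d_2 = 197.00, d_3 = 98.00

I − A =
  [   0.70    -0.25    -0.10]
  [  -0.10     0.75    -0.25]
  [  -0.05    -0.15     0.65]
d = (I − A) x:
  d_1 = (+0.70)·180 + (-0.25)·370 + (-0.10)·250 = 8.50
  d_2 = (-0.10)·180 + (+0.75)·370 + (-0.25)·250 = 197.00
  d_3 = (-0.05)·180 + (-0.15)·370 + (+0.65)·250 = 98.00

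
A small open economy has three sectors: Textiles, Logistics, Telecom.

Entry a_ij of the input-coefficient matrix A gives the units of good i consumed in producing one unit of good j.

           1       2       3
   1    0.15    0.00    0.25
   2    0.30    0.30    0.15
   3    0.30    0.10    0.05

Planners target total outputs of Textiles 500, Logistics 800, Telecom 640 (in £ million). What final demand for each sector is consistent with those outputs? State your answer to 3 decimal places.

I − A =
  [   0.85     0.00    -0.25]
  [  -0.30     0.70    -0.15]
  [  -0.30    -0.10     0.95]
d = (I − A) x:
  d_1 = (+0.85)·500 + (+0.00)·800 + (-0.25)·640 = 265.000
  d_2 = (-0.30)·500 + (+0.70)·800 + (-0.15)·640 = 314.000
  d_3 = (-0.30)·500 + (-0.10)·800 + (+0.95)·640 = 378.000

d_1 = 265.000, d_2 = 314.000, d_3 = 378.000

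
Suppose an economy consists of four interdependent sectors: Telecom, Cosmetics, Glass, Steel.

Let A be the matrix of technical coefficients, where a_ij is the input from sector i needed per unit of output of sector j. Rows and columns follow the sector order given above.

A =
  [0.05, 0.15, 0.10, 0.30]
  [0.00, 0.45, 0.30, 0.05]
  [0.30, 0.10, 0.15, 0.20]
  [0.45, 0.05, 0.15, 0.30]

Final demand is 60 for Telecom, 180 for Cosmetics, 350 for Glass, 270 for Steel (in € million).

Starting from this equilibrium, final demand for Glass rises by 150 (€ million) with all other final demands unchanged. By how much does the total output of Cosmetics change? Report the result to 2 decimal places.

I − A =
  [   0.95    -0.15    -0.10    -0.30]
  [   0.00     0.55    -0.30    -0.05]
  [  -0.30    -0.10     0.85    -0.20]
  [  -0.45    -0.05    -0.15     0.70]
Compute the cofactors C_ij = (−1)^(i+j)·(3×3 minor ij) of I−A; the adjugate is their transpose:
adj(I−A) = Cᵀ =
  [ 0.283875   0.110000   0.100125   0.158125]
  [ 0.111375   0.378500   0.168375   0.122875]
  [ 0.166500   0.112000   0.285750   0.161000]
  [ 0.226125   0.121750   0.137625   0.385625]
det(I−A) = Σ_j (I−A)_1j·C_1j = (0.95)(0.283875) + (-0.15)(0.111375) + (-0.10)(0.166500) + (-0.30)(0.226125) = 0.1684875
(I − A)⁻¹ = adj(I−A) / det(I−A) ≈
  [   1.6848     0.6529     0.5943     0.9385]
  [   0.6610     2.2465     0.9993     0.7293]
  [   0.9882     0.6647     1.6960     0.9556]
  [   1.3421     0.7226     0.8168     2.2887]
Δx = (I − A)⁻¹ Δd with Δd having +150 in the Glass component and 0 elsewhere.
So Δx_2 = L_23 · (+150), where L_23 = adj(I−A)_23 / det(I−A) = 0.168375 / 0.1684875.
Δx_2 = 0.168375 × (+150) / 0.1684875 = 25.25625 / 0.1684875 ≈ 149.90.

Δx_2 = 149.90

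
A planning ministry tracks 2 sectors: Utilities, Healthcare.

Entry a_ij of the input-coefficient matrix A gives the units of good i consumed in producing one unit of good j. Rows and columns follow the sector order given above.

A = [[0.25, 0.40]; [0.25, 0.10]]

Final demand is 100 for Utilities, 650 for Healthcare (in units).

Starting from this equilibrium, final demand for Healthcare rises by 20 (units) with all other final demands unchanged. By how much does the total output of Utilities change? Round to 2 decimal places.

Δx_U = 13.91

I − A =
  [   0.75    -0.40]
  [  -0.25     0.90]
det(I−A) = (0.75)(0.90) − (-0.40)(-0.25) = 0.5750
adj(I−A) = [[0.90, 0.40], [0.25, 0.75]]
(I − A)⁻¹ = adj(I−A) / det(I−A) ≈
  [   1.5652     0.6957]
  [   0.4348     1.3043]
Δx = (I − A)⁻¹ Δd with Δd having +20 in the Healthcare component and 0 elsewhere.
So Δx_U = L_UH · (+20), where L_UH = adj(I−A)_UH / det(I−A) = 0.40 / 0.5750.
Δx_U = 0.40 × (+20) / 0.5750 = 8.00 / 0.5750 ≈ 13.91.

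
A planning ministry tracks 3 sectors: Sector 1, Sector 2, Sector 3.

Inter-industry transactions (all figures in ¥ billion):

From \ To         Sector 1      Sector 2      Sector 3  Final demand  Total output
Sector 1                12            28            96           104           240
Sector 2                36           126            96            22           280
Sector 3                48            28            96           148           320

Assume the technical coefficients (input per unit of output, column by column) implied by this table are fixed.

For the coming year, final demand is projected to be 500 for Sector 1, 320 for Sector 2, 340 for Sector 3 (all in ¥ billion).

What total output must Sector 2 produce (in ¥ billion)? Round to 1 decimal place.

x_2 = 1370.9

Technical coefficients a_ij = z_ij / X_j:
  a_11 = 12/240 = 0.05, a_21 = 36/240 = 0.15, a_31 = 48/240 = 0.20
  a_12 = 28/280 = 0.10, a_22 = 126/280 = 0.45, a_32 = 28/280 = 0.10
  a_13 = 96/320 = 0.30, a_23 = 96/320 = 0.30, a_33 = 96/320 = 0.30
I − A =
  [   0.95    -0.10    -0.30]
  [  -0.15     0.55    -0.30]
  [  -0.20    -0.10     0.70]
Cofactors of I−A, C_ij = (−1)^(i+j)·(minor ij) (rows/columns in the sector order above):
  C_11 = (0.55)(0.70) − (-0.30)(-0.10) = 0.3550
  C_12 = −[(-0.15)(0.70) − (-0.30)(-0.20)] = 0.1650
  C_13 = (-0.15)(-0.10) − (0.55)(-0.20) = 0.1250
  C_21 = −[(-0.10)(0.70) − (-0.30)(-0.10)] = 0.1000
  C_22 = (0.95)(0.70) − (-0.30)(-0.20) = 0.6050
  C_23 = −[(0.95)(-0.10) − (-0.10)(-0.20)] = 0.1150
  C_31 = (-0.10)(-0.30) − (-0.30)(0.55) = 0.1950
  C_32 = −[(0.95)(-0.30) − (-0.30)(-0.15)] = 0.3300
  C_33 = (0.95)(0.55) − (-0.10)(-0.15) = 0.5075
det(I−A) = Σ_j (I−A)_1j·C_1j = (0.95)(0.3550) + (-0.10)(0.1650) + (-0.30)(0.1250) = 0.28325
adj(I−A) = Cᵀ =
  [ 0.3550   0.1000   0.1950]
  [ 0.1650   0.6050   0.3300]
  [ 0.1250   0.1150   0.5075]
(I − A)⁻¹ = adj(I−A) / det(I−A) ≈
  [   1.2533     0.3530     0.6884]
  [   0.5825     2.1359     1.1650]
  [   0.4413     0.4060     1.7917]
x = (I − A)⁻¹ d = adj(I−A)·d / det(I−A), with det(I−A) = 0.28325:
  x_1 = (0.3550·500 + 0.1000·320 + 0.1950·340) / 0.28325 = 275.80 / 0.28325 ≈ 973.7
  x_2 = (0.1650·500 + 0.6050·320 + 0.3300·340) / 0.28325 = 388.30 / 0.28325 ≈ 1370.9
  x_3 = (0.1250·500 + 0.1150·320 + 0.5075·340) / 0.28325 = 271.85 / 0.28325 ≈ 959.8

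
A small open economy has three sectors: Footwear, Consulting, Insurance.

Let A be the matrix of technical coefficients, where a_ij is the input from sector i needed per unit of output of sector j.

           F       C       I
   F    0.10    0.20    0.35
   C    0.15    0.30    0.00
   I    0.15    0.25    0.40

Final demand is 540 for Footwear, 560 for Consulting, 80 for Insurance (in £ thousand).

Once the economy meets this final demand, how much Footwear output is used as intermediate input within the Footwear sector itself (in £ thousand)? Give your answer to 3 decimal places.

z_FF = 116.921

I − A =
  [   0.90    -0.20    -0.35]
  [  -0.15     0.70     0.00]
  [  -0.15    -0.25     0.60]
Cofactors of I−A, C_ij = (−1)^(i+j)·(minor ij) (rows/columns in the sector order above):
  C_11 = (0.70)(0.60) − (0.00)(-0.25) = 0.4200
  C_12 = −[(-0.15)(0.60) − (0.00)(-0.15)] = 0.0900
  C_13 = (-0.15)(-0.25) − (0.70)(-0.15) = 0.1425
  C_21 = −[(-0.20)(0.60) − (-0.35)(-0.25)] = 0.2075
  C_22 = (0.90)(0.60) − (-0.35)(-0.15) = 0.4875
  C_23 = −[(0.90)(-0.25) − (-0.20)(-0.15)] = 0.2550
  C_31 = (-0.20)(0.00) − (-0.35)(0.70) = 0.2450
  C_32 = −[(0.90)(0.00) − (-0.35)(-0.15)] = 0.0525
  C_33 = (0.90)(0.70) − (-0.20)(-0.15) = 0.6000
det(I−A) = Σ_j (I−A)_1j·C_1j = (0.90)(0.4200) + (-0.20)(0.0900) + (-0.35)(0.1425) = 0.310125
adj(I−A) = Cᵀ =
  [ 0.4200   0.2075   0.2450]
  [ 0.0900   0.4875   0.0525]
  [ 0.1425   0.2550   0.6000]
(I − A)⁻¹ = adj(I−A) / det(I−A) ≈
  [   1.3543     0.6691     0.7900]
  [   0.2902     1.5719     0.1693]
  [   0.4595     0.8222     1.9347]
First solve x = (I − A)⁻¹ d = adj(I−A)·d / det(I−A); in particular x_F = (0.4200·540 + 0.2075·560 + 0.2450·80) / 0.310125 = 362.60 / 0.310125 ≈ 1169.20597.
Intermediate flow from F to F: z_FF = a_FF · x_F = 0.10 × 362.60 / 0.310125 = 36.26 / 0.310125 ≈ 116.921.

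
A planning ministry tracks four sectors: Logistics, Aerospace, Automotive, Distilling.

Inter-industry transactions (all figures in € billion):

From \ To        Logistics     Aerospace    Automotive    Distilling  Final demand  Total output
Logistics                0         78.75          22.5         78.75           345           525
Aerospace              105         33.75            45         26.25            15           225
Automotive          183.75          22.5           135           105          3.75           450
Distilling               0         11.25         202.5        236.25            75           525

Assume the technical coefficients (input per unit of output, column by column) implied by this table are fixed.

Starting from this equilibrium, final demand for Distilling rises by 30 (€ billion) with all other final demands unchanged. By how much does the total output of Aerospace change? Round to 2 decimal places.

Δx_2 = 13.84

Technical coefficients a_ij = z_ij / X_j:
  a_11 = 0/525 = 0.00, a_21 = 105/525 = 0.20, a_31 = 183.75/525 = 0.35, a_41 = 0/525 = 0.00
  a_12 = 78.75/225 = 0.35, a_22 = 33.75/225 = 0.15, a_32 = 22.5/225 = 0.10, a_42 = 11.25/225 = 0.05
  a_13 = 22.5/450 = 0.05, a_23 = 45/450 = 0.10, a_33 = 135/450 = 0.30, a_43 = 202.5/450 = 0.45
  a_14 = 78.75/525 = 0.15, a_24 = 26.25/525 = 0.05, a_34 = 105/525 = 0.20, a_44 = 236.25/525 = 0.45
I − A =
  [   1.00    -0.35    -0.05    -0.15]
  [  -0.20     0.85    -0.10    -0.05]
  [  -0.35    -0.10     0.70    -0.20]
  [   0.00    -0.05    -0.45     0.55]
Compute the cofactors C_ij = (−1)^(i+j)·(3×3 minor ij) of I−A; the adjugate is their transpose:
adj(I−A) = Cᵀ =
  [ 0.240250   0.118500   0.108500   0.115750]
  [ 0.086125   0.261750   0.096500   0.082375]
  [ 0.175750   0.135000   0.425000   0.214750]
  [ 0.151625   0.134250   0.356500   0.507875]
det(I−A) = Σ_j (I−A)_1j·C_1j = (1.00)(0.240250) + (-0.35)(0.086125) + (-0.05)(0.175750) + (-0.15)(0.151625) = 0.178575
(I − A)⁻¹ = adj(I−A) / det(I−A) ≈
  [   1.3454     0.6636     0.6076     0.6482]
  [   0.4823     1.4658     0.5404     0.4613]
  [   0.9842     0.7560     2.3800     1.2026]
  [   0.8491     0.7518     1.9964     2.8440]
Δx = (I − A)⁻¹ Δd with Δd having +30 in the Distilling component and 0 elsewhere.
So Δx_2 = L_24 · (+30), where L_24 = adj(I−A)_24 / det(I−A) = 0.082375 / 0.178575.
Δx_2 = 0.082375 × (+30) / 0.178575 = 2.47125 / 0.178575 ≈ 13.84.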